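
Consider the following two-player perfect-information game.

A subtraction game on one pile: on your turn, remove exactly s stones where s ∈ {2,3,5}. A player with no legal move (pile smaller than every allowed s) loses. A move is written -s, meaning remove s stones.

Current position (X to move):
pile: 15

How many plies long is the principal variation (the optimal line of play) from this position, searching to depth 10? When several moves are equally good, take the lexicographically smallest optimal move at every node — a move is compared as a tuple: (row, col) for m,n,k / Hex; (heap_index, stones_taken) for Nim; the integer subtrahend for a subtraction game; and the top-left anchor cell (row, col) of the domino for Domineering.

PV length from [15]: 4 plies

ply 1, X at 15 | -2=-1→13*; -3=-1→12; -5=-1→10
ply 2, O at 13 | -2=-1→11; -3=-1→10; -5=+1→8*
ply 3, X at 8 | -2=-1→6*; -3=-1→5; -5=-1→3
ply 4, O at 6 | -2=-1→4; -3=-1→3; -5=+1→1*
ply 5: 1 is terminal -1 (X); from 15 depth 10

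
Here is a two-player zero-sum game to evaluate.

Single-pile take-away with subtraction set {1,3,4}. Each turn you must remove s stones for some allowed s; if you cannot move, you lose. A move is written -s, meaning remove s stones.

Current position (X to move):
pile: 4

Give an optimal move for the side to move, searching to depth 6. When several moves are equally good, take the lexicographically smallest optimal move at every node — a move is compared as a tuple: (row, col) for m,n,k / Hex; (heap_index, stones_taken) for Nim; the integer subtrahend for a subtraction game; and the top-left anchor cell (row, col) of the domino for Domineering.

ply 1, X at 4 | -1=-1→3; -3=-1→1; -4=+1→0*
ply 2: 0 is terminal -1 (O); from 4 depth 6

X's best at [4]: -4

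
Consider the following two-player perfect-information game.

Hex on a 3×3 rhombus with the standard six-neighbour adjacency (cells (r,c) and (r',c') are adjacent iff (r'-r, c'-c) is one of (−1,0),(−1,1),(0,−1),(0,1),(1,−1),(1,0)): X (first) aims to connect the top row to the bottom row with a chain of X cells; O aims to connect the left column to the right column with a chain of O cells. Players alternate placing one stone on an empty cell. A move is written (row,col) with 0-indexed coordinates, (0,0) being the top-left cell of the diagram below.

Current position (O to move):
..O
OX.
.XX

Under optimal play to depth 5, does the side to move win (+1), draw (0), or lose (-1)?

[..O/OX./.XX] O move#1: (0,0):-1/O.O/OX./.XX, (0,1):+1/.OO/OX./.XX*, (1,2):-1/..O/OXO/.XX, (2,0):-1/..O/OX./OXX
[.OO/OX./.XX] end (terminal -1, X#2); searched ..O/OX./.XX to 5

value(..O/OX./.XX, O) = +1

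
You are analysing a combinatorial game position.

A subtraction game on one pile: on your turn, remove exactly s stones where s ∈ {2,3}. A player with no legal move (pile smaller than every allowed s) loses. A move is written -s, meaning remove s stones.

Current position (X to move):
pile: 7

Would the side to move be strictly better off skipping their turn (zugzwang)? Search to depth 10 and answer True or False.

zugzwang(7, X) = False

ply 1, X at 7 | -2=+1→5*; -3=-1→4
ply 2, O at 5 | -2=-1→3*; -3=-1→2
ply 3, X at 3 | -2=+1→1*; -3=+1→0
ply 4: 1 is terminal -1 (O); from 7 depth 10
if X skipped the turn, O would face:
~ ply 1, O at 7 | -2=+1→5*; -3=-1→4
~ ply 2, X at 5 | -2=-1→3*; -3=-1→2
~ ply 3, O at 3 | -2=+1→1*; -3=+1→0
~ ply 4: 1 is terminal -1 (X); from 7 depth 10
compare (X): move=+1 vs pass=-1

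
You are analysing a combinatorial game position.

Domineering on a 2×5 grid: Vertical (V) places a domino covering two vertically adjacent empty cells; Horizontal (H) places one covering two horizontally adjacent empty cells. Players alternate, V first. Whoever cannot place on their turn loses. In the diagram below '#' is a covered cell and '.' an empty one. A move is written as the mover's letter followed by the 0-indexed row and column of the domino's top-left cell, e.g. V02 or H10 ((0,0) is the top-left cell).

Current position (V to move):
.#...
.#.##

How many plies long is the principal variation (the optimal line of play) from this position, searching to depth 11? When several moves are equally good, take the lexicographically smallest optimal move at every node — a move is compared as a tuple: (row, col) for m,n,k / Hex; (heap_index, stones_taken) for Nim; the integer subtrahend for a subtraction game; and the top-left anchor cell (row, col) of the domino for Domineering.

p1 V@[.#.../.#.##]: V00[##.../##.##]-1 V02[.##../.####]+1*
p2 H@[.##../.####]: H03[.####/.####]-1*
p3 V@[.####/.####]: V00[#####/#####]+1*
p4 H@[#####/#####] terminal -1; root [.#.../.#.##] d11

PV length from [.#.../.#.##]: 3 plies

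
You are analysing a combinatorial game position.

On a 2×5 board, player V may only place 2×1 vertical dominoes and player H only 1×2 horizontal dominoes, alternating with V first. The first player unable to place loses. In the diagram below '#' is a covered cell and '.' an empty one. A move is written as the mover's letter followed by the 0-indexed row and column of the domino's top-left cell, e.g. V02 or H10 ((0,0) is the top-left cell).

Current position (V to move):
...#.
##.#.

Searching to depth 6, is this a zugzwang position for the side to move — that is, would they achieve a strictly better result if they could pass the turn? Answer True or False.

p1 V@[...#./##.#.]: V02[..##./####.]+1* V04[...##/##.##]-1
p2 H@[..##./####.]: H00[####./####.]-1*
p3 V@[####./####.]: V04[#####/#####]+1*
p4 H@[#####/#####] terminal -1; root [...#./##.#.] d6
pass branch (H moves first from the same position):
  | p1 H@[...#./##.#.]: H00[##.#./##.#.]-1* H01[.###./##.#.]-1
  | p2 V@[##.#./##.#.]: V02[####./####.]+1* V04[##.##/##.##]+1
  | p3 H@[####./####.] terminal -1; root [...#./##.#.] d6
V moving scores +1; V passing scores +1

zugzwang(...#./##.#., V) = False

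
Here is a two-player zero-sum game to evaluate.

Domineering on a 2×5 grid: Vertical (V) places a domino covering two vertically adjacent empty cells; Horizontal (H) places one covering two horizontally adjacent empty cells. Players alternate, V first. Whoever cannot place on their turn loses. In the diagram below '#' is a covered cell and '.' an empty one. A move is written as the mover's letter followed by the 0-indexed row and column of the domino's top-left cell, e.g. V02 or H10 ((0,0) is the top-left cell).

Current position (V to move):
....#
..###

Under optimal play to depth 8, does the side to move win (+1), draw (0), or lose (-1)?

p1 V@[....#/..###]: V00[#...#/#.###]-1 V01[.#..#/.####]+1*
p2 H@[.#..#/.####]: H02[.####/.####]-1*
p3 V@[.####/.####]: V00[#####/#####]+1*
p4 H@[#####/#####] terminal -1; root [....#/..###] d8

value(....#/..###, V) = +1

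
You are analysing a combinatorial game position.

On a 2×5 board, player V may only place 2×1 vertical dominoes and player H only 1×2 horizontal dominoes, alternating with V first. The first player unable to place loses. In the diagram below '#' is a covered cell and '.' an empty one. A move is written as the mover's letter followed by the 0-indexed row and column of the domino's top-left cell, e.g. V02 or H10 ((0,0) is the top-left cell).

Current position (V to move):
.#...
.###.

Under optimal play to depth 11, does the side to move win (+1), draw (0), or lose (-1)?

value(.#.../.###., V) = +1

p1 V@[.#.../.###.]: V00[##.../####.]-1 V04[.#..#/.####]+1*
p2 H@[.#..#/.####]: H02[.####/.####]-1*
p3 V@[.####/.####]: V00[#####/#####]+1*
p4 H@[#####/#####] terminal -1; root [.#.../.###.] d11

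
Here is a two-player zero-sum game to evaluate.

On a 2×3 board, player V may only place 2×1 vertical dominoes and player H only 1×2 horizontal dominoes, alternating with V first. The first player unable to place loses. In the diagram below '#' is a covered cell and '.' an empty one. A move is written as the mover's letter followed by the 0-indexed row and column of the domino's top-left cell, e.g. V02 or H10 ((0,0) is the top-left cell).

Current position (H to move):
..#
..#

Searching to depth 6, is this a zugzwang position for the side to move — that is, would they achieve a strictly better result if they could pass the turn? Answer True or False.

p1 H@[..#/..#]: H00[###/..#]+1* H10[..#/###]+1
p2 V@[###/..#] terminal -1; root [..#/..#] d6
if H skipped the turn, V would face:
~ p1 V@[..#/..#]: V00[#.#/#.#]+1* V01[.##/.##]+1
~ p2 H@[#.#/#.#] terminal -1; root [..#/..#] d6
compare (H): move=+1 vs pass=-1

zugzwang(..#/..#, H) = False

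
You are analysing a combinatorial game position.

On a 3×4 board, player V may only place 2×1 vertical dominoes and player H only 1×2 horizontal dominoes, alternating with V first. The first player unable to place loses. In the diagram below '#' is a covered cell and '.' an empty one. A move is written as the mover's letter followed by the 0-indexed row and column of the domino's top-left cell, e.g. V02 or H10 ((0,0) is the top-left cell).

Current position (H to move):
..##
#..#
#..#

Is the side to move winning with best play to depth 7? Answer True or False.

[..##/#..#/#..#] H move#1: H00:-1/####/#..#/#..#, H11:+1/..##/####/#..#*, H21:-1/..##/#..#/####
[..##/####/#..#] end (terminal -1, V#2); searched ..##/#..#/#..# to 7

H winning at [..##/#..#/#..#]: True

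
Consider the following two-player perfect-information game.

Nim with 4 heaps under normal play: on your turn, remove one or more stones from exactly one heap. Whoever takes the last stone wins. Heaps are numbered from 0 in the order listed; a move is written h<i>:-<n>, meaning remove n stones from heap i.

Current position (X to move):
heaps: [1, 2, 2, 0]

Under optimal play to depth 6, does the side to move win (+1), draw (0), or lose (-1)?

value((1,2,2,0), X) = +1

ply 1, X at (1,2,2,0) | h0:-1=+1→(0,2,2,0)*; h1:-1=-1→(1,1,2,0); h1:-2=-1→(1,0,2,0); h2:-1=-1→(1,2,1,0); h2:-2=-1→(1,2,0,0)
ply 2, O at (0,2,2,0) | h1:-1=-1→(0,1,2,0)*; h1:-2=-1→(0,0,2,0); h2:-1=-1→(0,2,1,0); h2:-2=-1→(0,2,0,0)
ply 3, X at (0,1,2,0) | h1:-1=-1→(0,0,2,0); h2:-1=+1→(0,1,1,0)*; h2:-2=-1→(0,1,0,0)
ply 4, O at (0,1,1,0) | h1:-1=-1→(0,0,1,0)*; h2:-1=-1→(0,1,0,0)
ply 5, X at (0,0,1,0) | h2:-1=+1→(0,0,0,0)*
ply 6: (0,0,0,0) is terminal -1 (O); from (1,2,2,0) depth 6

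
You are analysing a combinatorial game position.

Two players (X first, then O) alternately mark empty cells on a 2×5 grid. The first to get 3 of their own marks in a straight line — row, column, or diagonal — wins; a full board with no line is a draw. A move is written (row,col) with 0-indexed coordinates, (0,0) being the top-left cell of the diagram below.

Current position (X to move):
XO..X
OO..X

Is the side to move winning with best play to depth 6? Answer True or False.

p1 X@[XO..X/OO..X]: (0,2)[XOX.X/OO..X]-1 (0,3)[XO.XX/OO..X]-1 (1,2)[XO..X/OOX.X]+0* (1,3)[XO..X/OO.XX]-1
p2 O@[XO..X/OOX.X]: (0,2)[XOO.X/OOX.X]-1 (0,3)[XO.OX/OOX.X]-1 (1,3)[XO..X/OOXOX]+0*
p3 X@[XO..X/OOXOX]: (0,2)[XOX.X/OOXOX]+0* (0,3)[XO.XX/OOXOX]+0
p4 O@[XOX.X/OOXOX]: (0,3)[XOXOX/OOXOX]+0*
p5 X@[XOXOX/OOXOX] terminal +0; root [XO..X/OO..X] d6

X winning at [XO..X/OO..X]: False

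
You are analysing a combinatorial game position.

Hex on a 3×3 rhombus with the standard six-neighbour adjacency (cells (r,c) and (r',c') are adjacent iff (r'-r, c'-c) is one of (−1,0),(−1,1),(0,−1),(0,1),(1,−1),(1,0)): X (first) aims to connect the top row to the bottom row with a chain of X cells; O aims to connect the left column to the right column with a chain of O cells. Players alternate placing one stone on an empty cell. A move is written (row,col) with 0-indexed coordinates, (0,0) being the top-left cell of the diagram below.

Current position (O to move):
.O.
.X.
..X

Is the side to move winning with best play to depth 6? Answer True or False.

ply 1, O at .O./.X./..X | (0,0)=-1→OO./.X./..X; (0,2)=+1→.OO/.X./..X*; (1,0)=-1→.O./OX./..X; (1,2)=-1→.O./.XO/..X; (2,0)=-1→.O./.X./O.X; (2,1)=-1→.O./.X./.OX
ply 2, X at .OO/.X./..X | (0,0)=-1→XOO/.X./..X*; (1,0)=-1→.OO/XX./..X; (1,2)=-1→.OO/.XX/..X; (2,0)=-1→.OO/.X./X.X; (2,1)=-1→.OO/.X./.XX
ply 3, O at XOO/.X./..X | (1,0)=+1→XOO/OX./..X*; (1,2)=-1→XOO/.XO/..X; (2,0)=-1→XOO/.X./O.X; (2,1)=-1→XOO/.X./.OX
ply 4: XOO/OX./..X is terminal -1 (X); from .O./.X./..X depth 6

O winning at [.O./.X./..X]: True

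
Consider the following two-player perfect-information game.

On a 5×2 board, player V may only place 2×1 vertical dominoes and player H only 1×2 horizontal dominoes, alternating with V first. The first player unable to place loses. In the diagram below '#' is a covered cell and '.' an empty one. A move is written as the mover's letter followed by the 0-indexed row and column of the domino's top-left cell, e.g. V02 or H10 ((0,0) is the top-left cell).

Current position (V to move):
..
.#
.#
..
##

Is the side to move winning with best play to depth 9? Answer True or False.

[../.#/.#/../##] V move#1: V00:-1/#./##/.#/../##*, V10:-1/../##/##/../##, V20:-1/../.#/##/#./##
[#./##/.#/../##] H move#2: H30:+1/#./##/.#/##/##*
[#./##/.#/##/##] end (terminal -1, V#3); searched ../.#/.#/../## to 9

V winning at [../.#/.#/../##]: False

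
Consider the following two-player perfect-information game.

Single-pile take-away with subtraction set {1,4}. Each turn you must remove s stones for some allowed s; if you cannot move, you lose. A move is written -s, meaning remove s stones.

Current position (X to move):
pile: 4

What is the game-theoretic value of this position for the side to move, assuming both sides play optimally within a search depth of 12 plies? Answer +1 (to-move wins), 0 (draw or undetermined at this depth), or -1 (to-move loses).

value(4, X) = +1

ply 1, X at 4 | -1=-1→3; -4=+1→0*
ply 2: 0 is terminal -1 (O); from 4 depth 12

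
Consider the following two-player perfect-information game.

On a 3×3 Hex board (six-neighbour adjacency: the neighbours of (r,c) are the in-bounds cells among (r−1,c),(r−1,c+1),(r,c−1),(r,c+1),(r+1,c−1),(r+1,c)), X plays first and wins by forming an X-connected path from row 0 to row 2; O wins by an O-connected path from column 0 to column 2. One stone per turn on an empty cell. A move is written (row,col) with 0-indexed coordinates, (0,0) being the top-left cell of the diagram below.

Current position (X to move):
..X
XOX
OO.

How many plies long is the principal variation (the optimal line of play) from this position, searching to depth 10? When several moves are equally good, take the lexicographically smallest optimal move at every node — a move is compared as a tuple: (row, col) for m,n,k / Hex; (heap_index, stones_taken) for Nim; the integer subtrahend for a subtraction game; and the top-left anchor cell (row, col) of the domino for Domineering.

PV length from [..X/XOX/OO.]: 1 ply

p1 X@[..X/XOX/OO.]: (0,0)[X.X/XOX/OO.]-1 (0,1)[.XX/XOX/OO.]-1 (2,2)[..X/XOX/OOX]+1*
p2 O@[..X/XOX/OOX] terminal -1; root [..X/XOX/OO.] d10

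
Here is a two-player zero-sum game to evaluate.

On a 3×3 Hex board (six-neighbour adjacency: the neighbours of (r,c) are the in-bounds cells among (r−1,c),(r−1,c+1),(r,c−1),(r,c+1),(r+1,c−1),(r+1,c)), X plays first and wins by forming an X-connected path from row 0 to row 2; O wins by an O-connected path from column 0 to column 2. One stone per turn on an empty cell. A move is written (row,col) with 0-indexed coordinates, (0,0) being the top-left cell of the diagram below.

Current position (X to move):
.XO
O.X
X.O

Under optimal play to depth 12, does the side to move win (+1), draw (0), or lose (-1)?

p1 X@[.XO/O.X/X.O]: (0,0)[XXO/O.X/X.O]-1 (1,1)[.XO/OXX/X.O]+1* (2,1)[.XO/O.X/XXO]-1
p2 O@[.XO/OXX/X.O] terminal -1; root [.XO/O.X/X.O] d12

value(.XO/O.X/X.O, X) = +1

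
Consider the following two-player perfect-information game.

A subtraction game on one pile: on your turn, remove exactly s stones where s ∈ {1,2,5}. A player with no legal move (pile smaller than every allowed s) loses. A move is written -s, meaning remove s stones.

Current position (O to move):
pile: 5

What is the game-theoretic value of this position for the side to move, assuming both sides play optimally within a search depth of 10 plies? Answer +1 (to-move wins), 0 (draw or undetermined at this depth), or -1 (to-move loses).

[5] O move#1: -1:-1/4, -2:+1/3*, -5:+1/0
[3] X move#2: -1:-1/2*, -2:-1/1
[2] O move#3: -1:-1/1, -2:+1/0*
[0] end (terminal -1, X#4); searched 5 to 10

value(5, O) = +1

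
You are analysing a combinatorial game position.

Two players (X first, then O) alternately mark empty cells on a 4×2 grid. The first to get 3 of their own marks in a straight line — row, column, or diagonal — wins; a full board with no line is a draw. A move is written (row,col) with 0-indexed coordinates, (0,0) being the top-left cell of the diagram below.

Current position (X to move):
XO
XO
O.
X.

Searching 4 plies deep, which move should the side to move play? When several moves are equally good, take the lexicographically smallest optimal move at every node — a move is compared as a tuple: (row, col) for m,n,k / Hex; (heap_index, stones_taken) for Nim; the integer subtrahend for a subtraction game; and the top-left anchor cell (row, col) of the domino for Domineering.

p1 X@[XO/XO/O./X.]: (2,1)[XO/XO/OX/X.]+0* (3,1)[XO/XO/O./XX]-1
p2 O@[XO/XO/OX/X.]: (3,1)[XO/XO/OX/XO]+0*
p3 X@[XO/XO/OX/XO] terminal +0; root [XO/XO/O./X.] d4

X's best at [XO/XO/O./X.]: (2,1)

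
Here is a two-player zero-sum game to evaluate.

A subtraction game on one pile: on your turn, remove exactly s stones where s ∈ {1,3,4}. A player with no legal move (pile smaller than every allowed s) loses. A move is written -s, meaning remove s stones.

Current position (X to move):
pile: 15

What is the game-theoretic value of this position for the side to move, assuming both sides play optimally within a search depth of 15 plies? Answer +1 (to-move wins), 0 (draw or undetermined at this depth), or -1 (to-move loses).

[15] X move#1: -1:+1/14*, -3:-1/12, -4:-1/11
[14] O move#2: -1:-1/13*, -3:-1/11, -4:-1/10
[13] X move#3: -1:-1/12, -3:-1/10, -4:+1/9*
[9] O move#4: -1:-1/8*, -3:-1/6, -4:-1/5
[8] X move#5: -1:+1/7*, -3:-1/5, -4:-1/4
[7] O move#6: -1:-1/6*, -3:-1/4, -4:-1/3
[6] X move#7: -1:-1/5, -3:-1/3, -4:+1/2*
[2] O move#8: -1:-1/1*
[1] X move#9: -1:+1/0*
[0] end (terminal -1, O#10); searched 15 to 15

value(15, X) = +1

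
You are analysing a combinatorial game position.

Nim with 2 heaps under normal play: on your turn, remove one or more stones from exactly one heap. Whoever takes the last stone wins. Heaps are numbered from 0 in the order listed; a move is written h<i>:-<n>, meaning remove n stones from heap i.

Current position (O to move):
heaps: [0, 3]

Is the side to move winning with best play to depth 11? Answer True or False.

O winning at [(0,3)]: True

[(0,3)] O move#1: h1:-1:-1/(0,2), h1:-2:-1/(0,1), h1:-3:+1/(0,0)*
[(0,0)] end (terminal -1, X#2); searched (0,3) to 11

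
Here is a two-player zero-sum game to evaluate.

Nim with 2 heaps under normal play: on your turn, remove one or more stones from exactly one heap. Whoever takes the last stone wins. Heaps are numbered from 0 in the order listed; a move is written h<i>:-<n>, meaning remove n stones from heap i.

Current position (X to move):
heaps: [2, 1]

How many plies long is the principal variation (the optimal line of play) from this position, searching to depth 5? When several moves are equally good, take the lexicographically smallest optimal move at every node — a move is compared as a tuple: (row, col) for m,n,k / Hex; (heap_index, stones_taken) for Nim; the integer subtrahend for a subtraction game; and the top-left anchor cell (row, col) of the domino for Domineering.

p1 X@[(2,1)]: h0:-1[(1,1)]+1* h0:-2[(0,1)]-1 h1:-1[(2,0)]-1
p2 O@[(1,1)]: h0:-1[(0,1)]-1* h1:-1[(1,0)]-1
p3 X@[(0,1)]: h1:-1[(0,0)]+1*
p4 O@[(0,0)] terminal -1; root [(2,1)] d5

PV length from [(2,1)]: 3 plies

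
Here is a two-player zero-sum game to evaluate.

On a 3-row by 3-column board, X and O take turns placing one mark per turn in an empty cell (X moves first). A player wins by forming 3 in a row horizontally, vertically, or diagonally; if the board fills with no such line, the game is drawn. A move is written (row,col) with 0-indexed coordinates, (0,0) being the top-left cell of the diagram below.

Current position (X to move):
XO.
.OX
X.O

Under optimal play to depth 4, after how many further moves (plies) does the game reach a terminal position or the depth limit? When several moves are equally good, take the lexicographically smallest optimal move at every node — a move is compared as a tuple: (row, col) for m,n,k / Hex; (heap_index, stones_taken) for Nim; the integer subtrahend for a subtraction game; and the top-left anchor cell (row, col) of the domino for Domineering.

PV length from [XO./.OX/X.O]: 1 ply

ply 1, X at XO./.OX/X.O | (0,2)=-1→XOX/.OX/X.O; (1,0)=+1→XO./XOX/X.O*; (2,1)=+0→XO./.OX/XXO
ply 2: XO./XOX/X.O is terminal -1 (O); from XO./.OX/X.O depth 4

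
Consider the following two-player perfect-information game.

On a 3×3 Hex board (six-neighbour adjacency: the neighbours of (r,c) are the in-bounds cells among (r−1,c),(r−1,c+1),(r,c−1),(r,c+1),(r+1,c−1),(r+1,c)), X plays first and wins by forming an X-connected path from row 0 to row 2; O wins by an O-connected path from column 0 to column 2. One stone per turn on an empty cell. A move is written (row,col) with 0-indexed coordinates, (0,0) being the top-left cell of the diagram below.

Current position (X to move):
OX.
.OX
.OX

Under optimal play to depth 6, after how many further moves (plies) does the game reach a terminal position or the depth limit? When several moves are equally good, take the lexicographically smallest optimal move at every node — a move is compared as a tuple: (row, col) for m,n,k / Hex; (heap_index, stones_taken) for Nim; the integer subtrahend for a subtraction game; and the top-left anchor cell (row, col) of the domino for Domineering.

PV length from [OX./.OX/.OX]: 1 ply

[OX./.OX/.OX] X move#1: (0,2):+1/OXX/.OX/.OX*, (1,0):+1/OX./XOX/.OX, (2,0):+1/OX./.OX/XOX
[OXX/.OX/.OX] end (terminal -1, O#2); searched OX./.OX/.OX to 6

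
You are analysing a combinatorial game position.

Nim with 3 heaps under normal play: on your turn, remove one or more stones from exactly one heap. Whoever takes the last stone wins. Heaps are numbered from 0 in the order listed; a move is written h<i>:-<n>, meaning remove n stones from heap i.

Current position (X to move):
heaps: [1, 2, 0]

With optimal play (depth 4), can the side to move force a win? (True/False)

X winning at [(1,2,0)]: True

ply 1, X at (1,2,0) | h0:-1=-1→(0,2,0); h1:-1=+1→(1,1,0)*; h1:-2=-1→(1,0,0)
ply 2, O at (1,1,0) | h0:-1=-1→(0,1,0)*; h1:-1=-1→(1,0,0)
ply 3, X at (0,1,0) | h1:-1=+1→(0,0,0)*
ply 4: (0,0,0) is terminal -1 (O); from (1,2,0) depth 4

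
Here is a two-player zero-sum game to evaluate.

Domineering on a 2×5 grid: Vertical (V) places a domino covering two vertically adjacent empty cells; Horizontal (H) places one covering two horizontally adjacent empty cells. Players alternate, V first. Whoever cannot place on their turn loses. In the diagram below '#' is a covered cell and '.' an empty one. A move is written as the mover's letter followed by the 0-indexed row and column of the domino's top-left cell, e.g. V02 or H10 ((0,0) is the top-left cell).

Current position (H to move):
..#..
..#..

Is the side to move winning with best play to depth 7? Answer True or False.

ply 1, H at ..#../..#.. | H00=-1→###../..#..*; H03=-1→..###/..#..; H10=-1→..#../###..; H13=-1→..#../..###
ply 2, V at ###../..#.. | V03=+1→####./..##.*; V04=+1→###.#/..#.#
ply 3, H at ####./..##. | H10=-1→####./####.*
ply 4, V at ####./####. | V04=+1→#####/#####*
ply 5: #####/##### is terminal -1 (H); from ..#../..#.. depth 7

H winning at [..#../..#..]: False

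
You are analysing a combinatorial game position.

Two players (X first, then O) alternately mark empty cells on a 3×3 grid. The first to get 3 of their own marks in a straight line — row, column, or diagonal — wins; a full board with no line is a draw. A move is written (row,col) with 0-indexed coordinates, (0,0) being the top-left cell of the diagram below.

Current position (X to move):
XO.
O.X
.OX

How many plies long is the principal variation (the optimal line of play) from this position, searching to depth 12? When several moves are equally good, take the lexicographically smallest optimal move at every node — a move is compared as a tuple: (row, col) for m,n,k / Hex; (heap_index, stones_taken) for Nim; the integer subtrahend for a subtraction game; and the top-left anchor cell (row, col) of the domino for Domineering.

[XO./O.X/.OX] X move#1: (0,2):+1/XOX/O.X/.OX*, (1,1):+1/XO./OXX/.OX, (2,0):-1/XO./O.X/XOX
[XOX/O.X/.OX] end (terminal -1, O#2); searched XO./O.X/.OX to 12

PV length from [XO./O.X/.OX]: 1 ply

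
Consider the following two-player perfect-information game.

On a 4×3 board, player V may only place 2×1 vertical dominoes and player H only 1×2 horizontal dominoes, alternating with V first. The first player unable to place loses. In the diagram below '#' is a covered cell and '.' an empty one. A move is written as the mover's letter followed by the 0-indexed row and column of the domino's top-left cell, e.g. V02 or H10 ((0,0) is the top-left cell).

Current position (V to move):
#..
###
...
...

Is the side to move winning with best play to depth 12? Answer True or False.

p1 V@[#../###/.../...]: V20[#../###/#../#..]-1 V21[#../###/.#./.#.]+1* V22[#../###/..#/..#]-1
p2 H@[#../###/.#./.#.]: H01[###/###/.#./.#.]-1*
p3 V@[###/###/.#./.#.]: V20[###/###/##./##.]+1* V22[###/###/.##/.##]+1
p4 H@[###/###/##./##.] terminal -1; root [#../###/.../...] d12

V winning at [#../###/.../...]: True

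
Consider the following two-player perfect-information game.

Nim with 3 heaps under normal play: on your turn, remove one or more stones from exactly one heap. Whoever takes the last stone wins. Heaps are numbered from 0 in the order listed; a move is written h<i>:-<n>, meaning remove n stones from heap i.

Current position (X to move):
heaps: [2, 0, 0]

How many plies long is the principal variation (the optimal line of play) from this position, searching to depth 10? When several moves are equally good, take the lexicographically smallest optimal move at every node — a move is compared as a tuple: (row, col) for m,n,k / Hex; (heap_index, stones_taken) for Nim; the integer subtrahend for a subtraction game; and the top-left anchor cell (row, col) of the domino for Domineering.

PV length from [(2,0,0)]: 1 ply

[(2,0,0)] X move#1: h0:-1:-1/(1,0,0), h0:-2:+1/(0,0,0)*
[(0,0,0)] end (terminal -1, O#2); searched (2,0,0) to 10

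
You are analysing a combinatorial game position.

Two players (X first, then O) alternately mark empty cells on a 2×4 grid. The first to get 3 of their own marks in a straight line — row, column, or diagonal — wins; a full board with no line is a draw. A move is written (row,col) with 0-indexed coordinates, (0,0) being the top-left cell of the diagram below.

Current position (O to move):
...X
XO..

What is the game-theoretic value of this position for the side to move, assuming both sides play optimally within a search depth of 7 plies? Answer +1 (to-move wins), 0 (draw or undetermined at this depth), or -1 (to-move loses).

ply 1, O at ...X/XO.. | (0,0)=+0→O..X/XO..*; (0,1)=+0→.O.X/XO..; (0,2)=+0→..OX/XO..; (1,2)=+0→...X/XOO.; (1,3)=+0→...X/XO.O
ply 2, X at O..X/XO.. | (0,1)=+0→OX.X/XO..*; (0,2)=+0→O.XX/XO..; (1,2)=+0→O..X/XOX.; (1,3)=+0→O..X/XO.X
ply 3, O at OX.X/XO.. | (0,2)=+0→OXOX/XO..*; (1,2)=-1→OX.X/XOO.; (1,3)=-1→OX.X/XO.O
ply 4, X at OXOX/XO.. | (1,2)=+0→OXOX/XOX.*; (1,3)=+0→OXOX/XO.X
ply 5, O at OXOX/XOX. | (1,3)=+0→OXOX/XOXO*
ply 6: OXOX/XOXO is terminal +0 (X); from ...X/XO.. depth 7

value(...X/XO.., O) = 0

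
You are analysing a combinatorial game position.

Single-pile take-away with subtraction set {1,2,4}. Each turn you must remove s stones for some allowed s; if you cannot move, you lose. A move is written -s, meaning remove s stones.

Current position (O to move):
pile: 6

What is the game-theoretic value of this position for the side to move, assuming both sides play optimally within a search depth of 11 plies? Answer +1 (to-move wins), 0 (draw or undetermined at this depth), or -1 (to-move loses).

ply 1, O at 6 | -1=-1→5*; -2=-1→4; -4=-1→2
ply 2, X at 5 | -1=-1→4; -2=+1→3*; -4=-1→1
ply 3, O at 3 | -1=-1→2*; -2=-1→1
ply 4, X at 2 | -1=-1→1; -2=+1→0*
ply 5: 0 is terminal -1 (O); from 6 depth 11

value(6, O) = -1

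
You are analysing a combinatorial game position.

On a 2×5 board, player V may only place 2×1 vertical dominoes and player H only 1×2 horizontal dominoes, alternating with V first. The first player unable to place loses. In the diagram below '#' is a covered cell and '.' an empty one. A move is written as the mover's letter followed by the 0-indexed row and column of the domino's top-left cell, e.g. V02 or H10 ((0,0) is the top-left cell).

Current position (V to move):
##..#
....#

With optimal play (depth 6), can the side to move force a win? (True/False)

p1 V@[##..#/....#]: V02[###.#/..#.#]+1* V03[##.##/...##]-1
p2 H@[###.#/..#.#]: H10[###.#/###.#]-1*
p3 V@[###.#/###.#]: V03[#####/#####]+1*
p4 H@[#####/#####] terminal -1; root [##..#/....#] d6

V winning at [##..#/....#]: True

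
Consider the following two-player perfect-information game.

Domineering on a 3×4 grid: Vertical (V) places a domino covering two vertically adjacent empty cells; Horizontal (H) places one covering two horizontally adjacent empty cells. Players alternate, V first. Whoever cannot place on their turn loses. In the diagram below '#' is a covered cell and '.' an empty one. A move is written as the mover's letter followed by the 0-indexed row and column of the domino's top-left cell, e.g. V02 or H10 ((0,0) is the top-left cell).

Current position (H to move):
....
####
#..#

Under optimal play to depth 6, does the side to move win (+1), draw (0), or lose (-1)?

value(..../####/#..#, H) = +1

[..../####/#..#] H move#1: H00:+1/##../####/#..#*, H01:+1/.##./####/#..#, H02:+1/..##/####/#..#, H21:+1/..../####/####
[##../####/#..#] end (terminal -1, V#2); searched ..../####/#..# to 6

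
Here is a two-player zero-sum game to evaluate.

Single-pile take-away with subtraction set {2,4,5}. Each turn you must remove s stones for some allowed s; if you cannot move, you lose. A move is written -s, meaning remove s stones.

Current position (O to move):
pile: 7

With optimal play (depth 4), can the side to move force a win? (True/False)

p1 O@[7]: -2[5]-1* -4[3]-1 -5[2]-1
p2 X@[5]: -2[3]-1 -4[1]+1* -5[0]+1
p3 O@[1] terminal -1; root [7] d4

O winning at [7]: False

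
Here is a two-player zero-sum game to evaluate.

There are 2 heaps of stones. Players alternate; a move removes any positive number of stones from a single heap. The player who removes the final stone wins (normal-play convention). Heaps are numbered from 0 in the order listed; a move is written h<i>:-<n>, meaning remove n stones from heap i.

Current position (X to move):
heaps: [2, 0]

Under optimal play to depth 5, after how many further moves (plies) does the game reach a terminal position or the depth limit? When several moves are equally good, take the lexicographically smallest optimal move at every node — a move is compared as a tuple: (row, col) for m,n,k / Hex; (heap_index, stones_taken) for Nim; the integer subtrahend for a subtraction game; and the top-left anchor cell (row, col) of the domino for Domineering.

PV length from [(2,0)]: 1 ply

ply 1, X at (2,0) | h0:-1=-1→(1,0); h0:-2=+1→(0,0)*
ply 2: (0,0) is terminal -1 (O); from (2,0) depth 5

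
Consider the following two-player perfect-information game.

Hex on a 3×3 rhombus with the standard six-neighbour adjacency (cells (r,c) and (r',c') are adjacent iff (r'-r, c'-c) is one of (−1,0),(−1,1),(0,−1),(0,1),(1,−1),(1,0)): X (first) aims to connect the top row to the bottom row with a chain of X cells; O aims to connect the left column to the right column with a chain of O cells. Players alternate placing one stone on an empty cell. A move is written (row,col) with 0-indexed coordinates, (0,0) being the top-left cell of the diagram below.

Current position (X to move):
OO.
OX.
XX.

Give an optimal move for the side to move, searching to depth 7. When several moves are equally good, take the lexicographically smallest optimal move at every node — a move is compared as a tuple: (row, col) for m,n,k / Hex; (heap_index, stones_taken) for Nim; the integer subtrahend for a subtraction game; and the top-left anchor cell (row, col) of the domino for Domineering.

X's best at [OO./OX./XX.]: (0,2)

[OO./OX./XX.] X move#1: (0,2):+1/OOX/OX./XX.*, (1,2):-1/OO./OXX/XX., (2,2):-1/OO./OX./XXX
[OOX/OX./XX.] end (terminal -1, O#2); searched OO./OX./XX. to 7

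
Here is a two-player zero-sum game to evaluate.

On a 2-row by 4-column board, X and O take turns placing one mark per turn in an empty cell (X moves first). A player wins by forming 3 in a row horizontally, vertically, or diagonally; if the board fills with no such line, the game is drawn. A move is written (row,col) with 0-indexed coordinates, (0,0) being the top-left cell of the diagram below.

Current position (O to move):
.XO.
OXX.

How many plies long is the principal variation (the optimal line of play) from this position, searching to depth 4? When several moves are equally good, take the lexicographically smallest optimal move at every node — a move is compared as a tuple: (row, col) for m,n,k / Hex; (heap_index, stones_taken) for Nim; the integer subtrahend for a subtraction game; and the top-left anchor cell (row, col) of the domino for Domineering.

PV length from [.XO./OXX.]: 3 plies

p1 O@[.XO./OXX.]: (0,0)[OXO./OXX.]-1 (0,3)[.XOO/OXX.]-1 (1,3)[.XO./OXXO]+0*
p2 X@[.XO./OXXO]: (0,0)[XXO./OXXO]+0* (0,3)[.XOX/OXXO]+0
p3 O@[XXO./OXXO]: (0,3)[XXOO/OXXO]+0*
p4 X@[XXOO/OXXO] terminal +0; root [.XO./OXX.] d4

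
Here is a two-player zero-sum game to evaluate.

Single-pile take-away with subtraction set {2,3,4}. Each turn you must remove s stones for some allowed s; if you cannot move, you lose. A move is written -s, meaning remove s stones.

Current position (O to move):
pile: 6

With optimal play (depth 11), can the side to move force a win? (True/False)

p1 O@[6]: -2[4]-1* -3[3]-1 -4[2]-1
p2 X@[4]: -2[2]-1 -3[1]+1* -4[0]+1
p3 O@[1] terminal -1; root [6] d11

O winning at [6]: False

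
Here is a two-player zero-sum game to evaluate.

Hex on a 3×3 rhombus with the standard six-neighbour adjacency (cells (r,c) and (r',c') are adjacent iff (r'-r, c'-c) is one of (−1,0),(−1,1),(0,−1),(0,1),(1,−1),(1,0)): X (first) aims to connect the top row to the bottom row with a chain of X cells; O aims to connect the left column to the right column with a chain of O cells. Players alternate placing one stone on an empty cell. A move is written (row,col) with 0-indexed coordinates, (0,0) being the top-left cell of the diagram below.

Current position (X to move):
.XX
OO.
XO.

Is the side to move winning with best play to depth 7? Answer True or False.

X winning at [.XX/OO./XO.]: False

[.XX/OO./XO.] X move#1: (0,0):-1/XXX/OO./XO.*, (1,2):-1/.XX/OOX/XO., (2,2):-1/.XX/OO./XOX
[XXX/OO./XO.] O move#2: (1,2):+1/XXX/OOO/XO.*, (2,2):+1/XXX/OO./XOO
[XXX/OOO/XO.] end (terminal -1, X#3); searched .XX/OO./XO. to 7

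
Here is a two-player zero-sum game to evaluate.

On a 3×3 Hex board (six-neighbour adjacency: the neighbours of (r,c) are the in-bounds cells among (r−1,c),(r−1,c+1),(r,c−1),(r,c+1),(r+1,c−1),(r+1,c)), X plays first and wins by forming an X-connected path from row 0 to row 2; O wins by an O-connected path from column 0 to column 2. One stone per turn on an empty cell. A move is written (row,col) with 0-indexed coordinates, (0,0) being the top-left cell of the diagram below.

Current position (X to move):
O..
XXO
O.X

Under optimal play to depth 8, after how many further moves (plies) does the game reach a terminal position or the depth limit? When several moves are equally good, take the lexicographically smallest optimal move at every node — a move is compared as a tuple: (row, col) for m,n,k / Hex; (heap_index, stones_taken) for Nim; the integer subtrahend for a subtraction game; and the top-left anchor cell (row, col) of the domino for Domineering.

p1 X@[O../XXO/O.X]: (0,1)[OX./XXO/O.X]-1 (0,2)[O.X/XXO/O.X]-1 (2,1)[O../XXO/OXX]+1*
p2 O@[O../XXO/OXX]: (0,1)[OO./XXO/OXX]-1* (0,2)[O.O/XXO/OXX]-1
p3 X@[OO./XXO/OXX]: (0,2)[OOX/XXO/OXX]+1*
p4 O@[OOX/XXO/OXX] terminal -1; root [O../XXO/O.X] d8

PV length from [O../XXO/O.X]: 3 plies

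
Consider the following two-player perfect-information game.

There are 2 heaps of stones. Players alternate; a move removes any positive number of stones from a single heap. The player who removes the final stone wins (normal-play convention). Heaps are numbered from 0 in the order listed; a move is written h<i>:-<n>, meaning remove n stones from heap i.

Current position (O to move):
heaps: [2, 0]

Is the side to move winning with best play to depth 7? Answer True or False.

O winning at [(2,0)]: True

p1 O@[(2,0)]: h0:-1[(1,0)]-1 h0:-2[(0,0)]+1*
p2 X@[(0,0)] terminal -1; root [(2,0)] d7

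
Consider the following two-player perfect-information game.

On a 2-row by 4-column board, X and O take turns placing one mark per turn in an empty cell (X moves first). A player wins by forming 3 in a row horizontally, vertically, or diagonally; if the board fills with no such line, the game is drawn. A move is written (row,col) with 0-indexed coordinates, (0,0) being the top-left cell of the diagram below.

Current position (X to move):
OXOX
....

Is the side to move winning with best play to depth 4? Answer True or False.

[OXOX/....] X move#1: (1,0):+0/OXOX/X...*, (1,1):+0/OXOX/.X.., (1,2):+0/OXOX/..X., (1,3):+0/OXOX/...X
[OXOX/X...] O move#2: (1,1):+0/OXOX/XO..*, (1,2):+0/OXOX/X.O., (1,3):+0/OXOX/X..O
[OXOX/XO..] X move#3: (1,2):+0/OXOX/XOX.*, (1,3):+0/OXOX/XO.X
[OXOX/XOX.] O move#4: (1,3):+0/OXOX/XOXO*
[OXOX/XOXO] end (terminal +0, X#5); searched OXOX/.... to 4

X winning at [OXOX/....]: False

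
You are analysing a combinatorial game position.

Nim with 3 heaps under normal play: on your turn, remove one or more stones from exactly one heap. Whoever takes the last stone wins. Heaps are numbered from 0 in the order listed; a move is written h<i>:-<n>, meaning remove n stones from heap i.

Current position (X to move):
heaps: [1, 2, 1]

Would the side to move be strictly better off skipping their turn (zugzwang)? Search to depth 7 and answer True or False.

ply 1, X at (1,2,1) | h0:-1=-1→(0,2,1); h1:-1=-1→(1,1,1); h1:-2=+1→(1,0,1)*; h2:-1=-1→(1,2,0)
ply 2, O at (1,0,1) | h0:-1=-1→(0,0,1)*; h2:-1=-1→(1,0,0)
ply 3, X at (0,0,1) | h2:-1=+1→(0,0,0)*
ply 4: (0,0,0) is terminal -1 (O); from (1,2,1) depth 7
suppose X passes — search the same position with O to move:
pass> ply 1, O at (1,2,1) | h0:-1=-1→(0,2,1); h1:-1=-1→(1,1,1); h1:-2=+1→(1,0,1)*; h2:-1=-1→(1,2,0)
pass> ply 2, X at (1,0,1) | h0:-1=-1→(0,0,1)*; h2:-1=-1→(1,0,0)
pass> ply 3, O at (0,0,1) | h2:-1=+1→(0,0,0)*
pass> ply 4: (0,0,0) is terminal -1 (X); from (1,2,1) depth 7
for X: play +1, pass -1

zugzwang((1,2,1), X) = False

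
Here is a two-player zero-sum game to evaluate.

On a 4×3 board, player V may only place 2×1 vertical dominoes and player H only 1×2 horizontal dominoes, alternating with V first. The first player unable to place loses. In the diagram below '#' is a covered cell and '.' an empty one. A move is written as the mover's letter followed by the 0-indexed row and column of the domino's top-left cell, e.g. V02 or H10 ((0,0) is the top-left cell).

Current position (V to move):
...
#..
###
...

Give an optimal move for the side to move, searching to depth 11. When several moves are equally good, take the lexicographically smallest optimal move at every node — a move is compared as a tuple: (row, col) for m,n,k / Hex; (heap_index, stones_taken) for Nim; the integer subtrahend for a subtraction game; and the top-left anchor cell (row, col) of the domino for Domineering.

[.../#../###/...] V move#1: V01:+1/.#./##./###/...*, V02:-1/..#/#.#/###/...
[.#./##./###/...] H move#2: H30:-1/.#./##./###/##.*, H31:-1/.#./##./###/.##
[.#./##./###/##.] V move#3: V02:+1/.##/###/###/##.*
[.##/###/###/##.] end (terminal -1, H#4); searched .../#../###/... to 11

V's best at [.../#../###/...]: V01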